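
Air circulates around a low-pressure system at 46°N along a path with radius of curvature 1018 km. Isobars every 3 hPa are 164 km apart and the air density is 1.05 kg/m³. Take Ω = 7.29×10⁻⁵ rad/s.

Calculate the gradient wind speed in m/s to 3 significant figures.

14.6 m/s

Coriolis parameter at 46°N:
f = 2Ω sin φ = 2 × 7.29×10⁻⁵ × sin 46° = 1.05×10⁻⁴ s⁻¹
Pressure gradient: |∂P/∂n| = 300 Pa / 164000 m = 1.83×10⁻³ Pa/m
Geostrophic speed: V_g = |∂P/∂n|/(fρ) = 1.83×10⁻³/(1.05×10⁻⁴ × 1.05) = 16.6 m/s
Around a low, centrifugal force acts outward with Coriolis, so pressure-gradient force balances both:
(1/ρ)|∂P/∂n| = fV + V²/R  →  V² + fR·V − fR·V_g = 0
With fR = 1.05×10⁻⁴ × 1018×10³ m = 107 m/s:
V = [−fR + √((fR)² + 4 fR V_g)]/2 = [−107 + √(107² + 4×107×16.6)]/2 = 14.6 m/s
Subgeostrophic (V < V_g = 16.6 m/s), as expected around a low.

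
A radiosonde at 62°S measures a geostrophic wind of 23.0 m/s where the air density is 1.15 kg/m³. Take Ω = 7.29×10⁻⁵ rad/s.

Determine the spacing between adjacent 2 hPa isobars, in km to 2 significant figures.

Coriolis parameter at 62°S:
f = 2Ω sin φ = 2 × 7.29×10⁻⁵ × sin 62° = 1.29×10⁻⁴ s⁻¹
Geostrophic balance rearranged: |∂P/∂n| = f ρ V_g
|∂P/∂n| = 1.29×10⁻⁴ × 1.15 × 23.0 = 3.41×10⁻³ Pa/m
Isobar spacing: Δn = ΔP/|∂P/∂n| = 200 Pa / 3.41×10⁻³ Pa/m = 58737 m ≈ 59 km

59 km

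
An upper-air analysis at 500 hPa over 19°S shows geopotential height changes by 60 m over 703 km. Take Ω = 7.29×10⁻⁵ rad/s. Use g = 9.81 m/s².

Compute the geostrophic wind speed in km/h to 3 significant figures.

Coriolis parameter at 19°S:
f = 2Ω sin φ = 2 × 7.29×10⁻⁵ × sin 19° = 4.75×10⁻⁵ s⁻¹
Height gradient: |∂Z/∂n| = 60 m / 703000 m = 8.53×10⁻⁵
On a pressure surface, geostrophic balance gives V_g = (g/f)|∂Z/∂n|:
V_g = 9.81 × 8.53×10⁻⁵ / 4.75×10⁻⁵ = 17.6 m/s
Converting: 17.6 m/s × 3.6 = 63.5 km/h

63.5 km/h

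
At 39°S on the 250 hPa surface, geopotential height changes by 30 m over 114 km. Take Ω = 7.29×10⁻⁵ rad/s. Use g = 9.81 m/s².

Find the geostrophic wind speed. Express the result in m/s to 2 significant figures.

Coriolis parameter at 39°S:
f = 2Ω sin φ = 2 × 7.29×10⁻⁵ × sin 39° = 9.18×10⁻⁵ s⁻¹
Height gradient: |∂Z/∂n| = 30 m / 114000 m = 2.63×10⁻⁴
On a pressure surface, geostrophic balance gives V_g = (g/f)|∂Z/∂n|:
V_g = 9.81 × 2.63×10⁻⁴ / 9.18×10⁻⁵ = 28.1 m/s

28 m/s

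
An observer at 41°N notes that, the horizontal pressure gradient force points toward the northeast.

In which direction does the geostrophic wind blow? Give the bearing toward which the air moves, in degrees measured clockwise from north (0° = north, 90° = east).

135°

The pressure-gradient force points toward the northeast (bearing 045°).
Geostrophic balance: in the Northern Hemisphere the Coriolis force deflects motion to the right, so the geostrophic wind blows 90° to the right of the pressure-gradient force (low pressure on the left).
Rotating 045° by 90° clockwise gives 135° — the wind blows toward the southeast.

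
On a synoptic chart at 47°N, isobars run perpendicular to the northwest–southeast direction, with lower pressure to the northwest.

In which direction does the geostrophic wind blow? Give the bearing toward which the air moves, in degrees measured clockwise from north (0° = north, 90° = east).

The pressure-gradient force points toward the northwest (bearing 315°).
Geostrophic balance: in the Northern Hemisphere the Coriolis force deflects motion to the right, so the geostrophic wind blows 90° to the right of the pressure-gradient force (low pressure on the left).
Rotating 315° by 90° clockwise gives 045° — the wind blows toward the northeast.

045°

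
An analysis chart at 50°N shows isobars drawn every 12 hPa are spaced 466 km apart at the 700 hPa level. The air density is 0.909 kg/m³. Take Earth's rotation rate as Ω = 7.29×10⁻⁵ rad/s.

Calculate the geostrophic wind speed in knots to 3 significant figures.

49.3 knots

Coriolis parameter at 50°N:
f = 2Ω sin φ = 2 × 7.29×10⁻⁵ × sin 50° = 1.12×10⁻⁴ s⁻¹
Pressure gradient: |∂P/∂n| = 1200 Pa / 466000 m = 2.58×10⁻³ Pa/m
Geostrophic balance (pressure-gradient force = Coriolis force):
V_g = (1/(fρ)) |∂P/∂n| = 2.58×10⁻³ / (1.12×10⁻⁴ × 0.909) = 25.4 m/s
Converting: 25.4 m/s × 1.944 = 49.3 knots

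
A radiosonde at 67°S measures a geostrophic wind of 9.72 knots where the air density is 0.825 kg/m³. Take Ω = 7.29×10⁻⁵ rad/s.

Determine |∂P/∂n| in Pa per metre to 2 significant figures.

Coriolis parameter at 67°S:
f = 2Ω sin φ = 2 × 7.29×10⁻⁵ × sin 67° = 1.34×10⁻⁴ s⁻¹
Wind speed in SI: 9.72 knots = 5.00 m/s
Geostrophic balance rearranged: |∂P/∂n| = f ρ V_g
|∂P/∂n| = 1.34×10⁻⁴ × 0.825 × 5.00 = 5.54×10⁻⁴ Pa/m

5.5×10⁻⁴ Pa/m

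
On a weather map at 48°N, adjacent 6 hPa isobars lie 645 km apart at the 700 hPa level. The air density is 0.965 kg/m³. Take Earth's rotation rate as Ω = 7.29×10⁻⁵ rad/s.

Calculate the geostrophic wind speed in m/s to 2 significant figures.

8.9 m/s

Coriolis parameter at 48°N:
f = 2Ω sin φ = 2 × 7.29×10⁻⁵ × sin 48° = 1.08×10⁻⁴ s⁻¹
Pressure gradient: |∂P/∂n| = 600 Pa / 645000 m = 9.30×10⁻⁴ Pa/m
Geostrophic balance (pressure-gradient force = Coriolis force):
V_g = (1/(fρ)) |∂P/∂n| = 9.30×10⁻⁴ / (1.08×10⁻⁴ × 0.965) = 8.90 m/s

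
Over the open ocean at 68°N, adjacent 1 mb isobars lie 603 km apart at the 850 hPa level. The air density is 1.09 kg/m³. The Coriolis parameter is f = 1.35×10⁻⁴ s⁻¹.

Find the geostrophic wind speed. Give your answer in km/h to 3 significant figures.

4.06 km/h

Pressure gradient: |∂P/∂n| = 100 Pa / 603000 m = 1.66×10⁻⁴ Pa/m
Geostrophic balance (pressure-gradient force = Coriolis force):
V_g = (1/(fρ)) |∂P/∂n| = 1.66×10⁻⁴ / (1.35×10⁻⁴ × 1.09) = 1.13 m/s
Converting: 1.13 m/s × 3.6 = 4.06 km/h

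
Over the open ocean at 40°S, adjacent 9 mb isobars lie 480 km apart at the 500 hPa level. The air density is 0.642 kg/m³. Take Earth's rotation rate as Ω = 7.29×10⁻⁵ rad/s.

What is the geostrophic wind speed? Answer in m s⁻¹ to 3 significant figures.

31.2 m s⁻¹

Coriolis parameter at 40°S:
f = 2Ω sin φ = 2 × 7.29×10⁻⁵ × sin 40° = 9.37×10⁻⁵ s⁻¹
Pressure gradient: |∂P/∂n| = 900 Pa / 480000 m = 1.88×10⁻³ Pa/m
Geostrophic balance (pressure-gradient force = Coriolis force):
V_g = (1/(fρ)) |∂P/∂n| = 1.88×10⁻³ / (9.37×10⁻⁵ × 0.642) = 31.2 m/s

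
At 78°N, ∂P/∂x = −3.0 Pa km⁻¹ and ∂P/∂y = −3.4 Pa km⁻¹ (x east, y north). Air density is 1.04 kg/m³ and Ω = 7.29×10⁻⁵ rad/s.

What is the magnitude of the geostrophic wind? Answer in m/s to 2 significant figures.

31 m/s

Coriolis parameter at 78°N:
f = 2Ω sin φ = 2 × 7.29×10⁻⁵ × sin 78° = 1.43×10⁻⁴ s⁻¹
Component geostrophic relations (x east, y north):
u_g = −(1/(fρ)) ∂P/∂y,  v_g = (1/(fρ)) ∂P/∂x
u_g = −(−3.4×10⁻³)/(1.43×10⁻⁴ × 1.04) = 22.9 m/s;  v_g = (−3.0×10⁻³)/(1.43×10⁻⁴ × 1.04) = −20.2 m/s
|V_g| = √(u_g² + v_g²) = 30.6 m/s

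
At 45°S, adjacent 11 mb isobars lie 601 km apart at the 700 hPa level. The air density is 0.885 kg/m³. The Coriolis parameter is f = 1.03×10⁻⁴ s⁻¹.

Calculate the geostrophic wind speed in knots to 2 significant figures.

39 knots

Pressure gradient: |∂P/∂n| = 1100 Pa / 601000 m = 1.83×10⁻³ Pa/m
Geostrophic balance (pressure-gradient force = Coriolis force):
V_g = (1/(fρ)) |∂P/∂n| = 1.83×10⁻³ / (1.03×10⁻⁴ × 0.885) = 20.1 m/s
Converting: 20.1 m/s × 1.944 = 39 knots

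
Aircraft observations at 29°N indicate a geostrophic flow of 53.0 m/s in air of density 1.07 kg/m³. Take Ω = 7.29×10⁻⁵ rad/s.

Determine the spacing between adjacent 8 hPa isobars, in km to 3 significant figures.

Coriolis parameter at 29°N:
f = 2Ω sin φ = 2 × 7.29×10⁻⁵ × sin 29° = 7.07×10⁻⁵ s⁻¹
Geostrophic balance rearranged: |∂P/∂n| = f ρ V_g
|∂P/∂n| = 7.07×10⁻⁵ × 1.07 × 53.0 = 4.01×10⁻³ Pa/m
Isobar spacing: Δn = ΔP/|∂P/∂n| = 800 Pa / 4.01×10⁻³ Pa/m = 199573 m ≈ 200 km

200 km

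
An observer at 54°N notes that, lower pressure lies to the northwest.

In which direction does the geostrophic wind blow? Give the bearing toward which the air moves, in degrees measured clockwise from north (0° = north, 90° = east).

The pressure-gradient force points toward the northwest (bearing 315°).
Geostrophic balance: in the Northern Hemisphere the Coriolis force deflects motion to the right, so the geostrophic wind blows 90° to the right of the pressure-gradient force (low pressure on the left).
Rotating 315° by 90° clockwise gives 045° — the wind blows toward the northeast.

045°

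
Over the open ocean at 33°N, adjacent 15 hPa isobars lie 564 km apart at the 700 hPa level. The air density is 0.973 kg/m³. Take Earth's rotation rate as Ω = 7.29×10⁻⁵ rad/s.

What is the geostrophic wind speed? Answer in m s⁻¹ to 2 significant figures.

34 m s⁻¹

Coriolis parameter at 33°N:
f = 2Ω sin φ = 2 × 7.29×10⁻⁵ × sin 33° = 7.94×10⁻⁵ s⁻¹
Pressure gradient: |∂P/∂n| = 1500 Pa / 564000 m = 2.66×10⁻³ Pa/m
Geostrophic balance (pressure-gradient force = Coriolis force):
V_g = (1/(fρ)) |∂P/∂n| = 2.66×10⁻³ / (7.94×10⁻⁵ × 0.973) = 34.4 m/s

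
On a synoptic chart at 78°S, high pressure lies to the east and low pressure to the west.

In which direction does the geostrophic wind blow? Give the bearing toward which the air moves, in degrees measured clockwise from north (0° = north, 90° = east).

The pressure-gradient force points toward the west (bearing 270°).
Geostrophic balance: in the Southern Hemisphere the Coriolis force deflects motion to the left, so the geostrophic wind blows 90° to the left of the pressure-gradient force (low pressure on the right).
Rotating 270° by 90° counterclockwise gives 180° — the wind blows toward the south.

180°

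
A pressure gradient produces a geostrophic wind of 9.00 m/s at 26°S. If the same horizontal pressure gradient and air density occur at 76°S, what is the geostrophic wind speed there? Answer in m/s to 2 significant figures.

4.1 m/s

With the same pressure gradient and density, V_g ∝ 1/f ∝ 1/sin φ.
V₂ = V₁ · sin φ₁ / sin φ₂ = 9.00 × sin 26° / sin 76°
V₂ = 9.00 × 0.4384/0.9703 = 4.1 m/s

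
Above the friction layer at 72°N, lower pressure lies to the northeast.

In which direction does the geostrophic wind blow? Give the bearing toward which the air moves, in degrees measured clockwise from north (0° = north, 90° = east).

The pressure-gradient force points toward the northeast (bearing 045°).
Geostrophic balance: in the Northern Hemisphere the Coriolis force deflects motion to the right, so the geostrophic wind blows 90° to the right of the pressure-gradient force (low pressure on the left).
Rotating 045° by 90° clockwise gives 135° — the wind blows toward the southeast.

135°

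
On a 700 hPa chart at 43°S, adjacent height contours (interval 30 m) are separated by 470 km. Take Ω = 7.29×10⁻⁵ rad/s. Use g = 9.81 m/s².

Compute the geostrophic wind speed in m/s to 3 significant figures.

Coriolis parameter at 43°S:
f = 2Ω sin φ = 2 × 7.29×10⁻⁵ × sin 43° = 9.94×10⁻⁵ s⁻¹
Height gradient: |∂Z/∂n| = 30 m / 470000 m = 6.38×10⁻⁵
On a pressure surface, geostrophic balance gives V_g = (g/f)|∂Z/∂n|:
V_g = 9.81 × 6.38×10⁻⁵ / 9.94×10⁻⁵ = 6.30 m/s

6.30 m/s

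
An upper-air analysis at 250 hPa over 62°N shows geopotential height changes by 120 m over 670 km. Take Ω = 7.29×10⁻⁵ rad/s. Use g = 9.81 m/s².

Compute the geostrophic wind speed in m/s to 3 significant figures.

13.6 m/s

Coriolis parameter at 62°N:
f = 2Ω sin φ = 2 × 7.29×10⁻⁵ × sin 62° = 1.29×10⁻⁴ s⁻¹
Height gradient: |∂Z/∂n| = 120 m / 670000 m = 1.79×10⁻⁴
On a pressure surface, geostrophic balance gives V_g = (g/f)|∂Z/∂n|:
V_g = 9.81 × 1.79×10⁻⁴ / 1.29×10⁻⁴ = 13.6 m/s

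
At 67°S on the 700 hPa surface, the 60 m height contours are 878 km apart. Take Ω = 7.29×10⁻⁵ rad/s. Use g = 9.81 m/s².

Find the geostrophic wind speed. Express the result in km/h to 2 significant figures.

18 km/h

Coriolis parameter at 67°S:
f = 2Ω sin φ = 2 × 7.29×10⁻⁵ × sin 67° = 1.34×10⁻⁴ s⁻¹
Height gradient: |∂Z/∂n| = 60 m / 878000 m = 6.83×10⁻⁵
On a pressure surface, geostrophic balance gives V_g = (g/f)|∂Z/∂n|:
V_g = 9.81 × 6.83×10⁻⁵ / 1.34×10⁻⁴ = 5.00 m/s
Converting: 5.00 m/s × 3.6 = 18 km/h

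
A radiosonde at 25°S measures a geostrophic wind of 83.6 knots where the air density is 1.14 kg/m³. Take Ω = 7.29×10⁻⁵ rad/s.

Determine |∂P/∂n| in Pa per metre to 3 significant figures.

3.02×10⁻³ Pa/m

Coriolis parameter at 25°S:
f = 2Ω sin φ = 2 × 7.29×10⁻⁵ × sin 25° = 6.16×10⁻⁵ s⁻¹
Wind speed in SI: 83.6 knots = 43.0 m/s
Geostrophic balance rearranged: |∂P/∂n| = f ρ V_g
|∂P/∂n| = 6.16×10⁻⁵ × 1.14 × 43.0 = 3.02×10⁻³ Pa/m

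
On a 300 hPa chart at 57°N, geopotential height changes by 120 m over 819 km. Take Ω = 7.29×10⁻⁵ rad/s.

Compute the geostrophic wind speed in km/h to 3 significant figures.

42.3 km/h

Coriolis parameter at 57°N:
f = 2Ω sin φ = 2 × 7.29×10⁻⁵ × sin 57° = 1.22×10⁻⁴ s⁻¹
Height gradient: |∂Z/∂n| = 120 m / 819000 m = 1.47×10⁻⁴
On a pressure surface, geostrophic balance gives V_g = (g/f)|∂Z/∂n|:
V_g = 9.81 × 1.47×10⁻⁴ / 1.22×10⁻⁴ = 11.8 m/s
Converting: 11.8 m/s × 3.6 = 42.3 km/h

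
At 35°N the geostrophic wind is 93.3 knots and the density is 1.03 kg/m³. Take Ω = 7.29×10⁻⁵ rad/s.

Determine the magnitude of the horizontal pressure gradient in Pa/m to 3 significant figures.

Coriolis parameter at 35°N:
f = 2Ω sin φ = 2 × 7.29×10⁻⁵ × sin 35° = 8.36×10⁻⁵ s⁻¹
Wind speed in SI: 93.3 knots = 48.0 m/s
Geostrophic balance rearranged: |∂P/∂n| = f ρ V_g
|∂P/∂n| = 8.36×10⁻⁵ × 1.03 × 48.0 = 4.13×10⁻³ Pa/m

4.13×10⁻³ Pa/m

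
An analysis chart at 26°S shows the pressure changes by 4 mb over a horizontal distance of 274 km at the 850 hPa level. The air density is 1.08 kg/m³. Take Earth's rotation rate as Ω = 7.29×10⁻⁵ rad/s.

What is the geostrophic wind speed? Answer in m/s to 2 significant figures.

Coriolis parameter at 26°S:
f = 2Ω sin φ = 2 × 7.29×10⁻⁵ × sin 26° = 6.39×10⁻⁵ s⁻¹
Pressure gradient: |∂P/∂n| = 400 Pa / 274000 m = 1.46×10⁻³ Pa/m
Geostrophic balance (pressure-gradient force = Coriolis force):
V_g = (1/(fρ)) |∂P/∂n| = 1.46×10⁻³ / (6.39×10⁻⁵ × 1.08) = 21.1 m/s

21 m/s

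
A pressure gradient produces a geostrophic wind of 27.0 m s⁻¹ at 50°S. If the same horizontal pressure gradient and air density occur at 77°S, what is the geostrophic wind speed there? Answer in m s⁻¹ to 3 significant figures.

21.2 m s⁻¹

With the same pressure gradient and density, V_g ∝ 1/f ∝ 1/sin φ.
V₂ = V₁ · sin φ₁ / sin φ₂ = 27.0 × sin 50° / sin 77°
V₂ = 27.0 × 0.7660/0.9744 = 21.2 m s⁻¹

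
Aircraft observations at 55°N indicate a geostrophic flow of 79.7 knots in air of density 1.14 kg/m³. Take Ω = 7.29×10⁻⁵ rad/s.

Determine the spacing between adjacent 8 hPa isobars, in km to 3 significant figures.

143 km

Coriolis parameter at 55°N:
f = 2Ω sin φ = 2 × 7.29×10⁻⁵ × sin 55° = 1.19×10⁻⁴ s⁻¹
Wind speed in SI: 79.7 knots = 41.0 m/s
Geostrophic balance rearranged: |∂P/∂n| = f ρ V_g
|∂P/∂n| = 1.19×10⁻⁴ × 1.14 × 41.0 = 5.58×10⁻³ Pa/m
Isobar spacing: Δn = ΔP/|∂P/∂n| = 800 Pa / 5.58×10⁻³ Pa/m = 143307 m ≈ 143 km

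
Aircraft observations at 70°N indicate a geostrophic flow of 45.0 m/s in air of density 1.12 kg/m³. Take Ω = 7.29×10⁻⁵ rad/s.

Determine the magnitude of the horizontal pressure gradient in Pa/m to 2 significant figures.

6.9×10⁻³ Pa/m

Coriolis parameter at 70°N:
f = 2Ω sin φ = 2 × 7.29×10⁻⁵ × sin 70° = 1.37×10⁻⁴ s⁻¹
Geostrophic balance rearranged: |∂P/∂n| = f ρ V_g
|∂P/∂n| = 1.37×10⁻⁴ × 1.12 × 45.0 = 6.91×10⁻³ Pa/m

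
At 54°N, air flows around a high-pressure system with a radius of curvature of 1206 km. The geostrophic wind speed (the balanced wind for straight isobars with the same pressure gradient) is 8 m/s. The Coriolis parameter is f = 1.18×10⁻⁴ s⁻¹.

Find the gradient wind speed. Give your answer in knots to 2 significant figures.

17 knots

Around a high, pressure-gradient force acts outward with centrifugal, so Coriolis balances both:
fV = (1/ρ)|∂P/∂n| + V²/R  →  V² − fR·V + fR·V_g = 0
With fR = 1.18×10⁻⁴ × 1206×10³ m = 142 m/s:
V = [fR − √((fR)² − 4 fR V_g)]/2 = [142 − √(142² − 4×142×8)]/2 = 8.51 m/s
Supergeostrophic (V > V_g = 8 m/s), as expected around a high.
Converting: 8.51 m/s × 1.944 = 17 knots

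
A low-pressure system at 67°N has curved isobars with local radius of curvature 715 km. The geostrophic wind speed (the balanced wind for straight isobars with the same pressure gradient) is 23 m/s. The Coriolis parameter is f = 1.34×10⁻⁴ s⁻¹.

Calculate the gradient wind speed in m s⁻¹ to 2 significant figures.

Around a low, centrifugal force acts outward with Coriolis, so pressure-gradient force balances both:
(1/ρ)|∂P/∂n| = fV + V²/R  →  V² + fR·V − fR·V_g = 0
With fR = 1.34×10⁻⁴ × 715×10³ m = 95.8 m/s:
V = [−fR + √((fR)² + 4 fR V_g)]/2 = [−95.8 + √(95.8² + 4×95.8×23)]/2 = 19.2 m/s
Subgeostrophic (V < V_g = 23 m/s), as expected around a low.

19 m s⁻¹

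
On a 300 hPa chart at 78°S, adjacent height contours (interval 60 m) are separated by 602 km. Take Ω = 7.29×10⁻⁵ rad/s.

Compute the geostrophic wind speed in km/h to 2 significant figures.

25 km/h

Coriolis parameter at 78°S:
f = 2Ω sin φ = 2 × 7.29×10⁻⁵ × sin 78° = 1.43×10⁻⁴ s⁻¹
Height gradient: |∂Z/∂n| = 60 m / 602000 m = 9.97×10⁻⁵
On a pressure surface, geostrophic balance gives V_g = (g/f)|∂Z/∂n|:
V_g = 9.81 × 9.97×10⁻⁵ / 1.43×10⁻⁴ = 6.86 m/s
Converting: 6.86 m/s × 3.6 = 25 km/h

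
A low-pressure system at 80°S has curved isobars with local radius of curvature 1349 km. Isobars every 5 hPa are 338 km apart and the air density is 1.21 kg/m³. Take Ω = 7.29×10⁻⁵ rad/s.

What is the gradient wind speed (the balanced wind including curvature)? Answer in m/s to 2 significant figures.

8.2 m/s

Coriolis parameter at 80°S:
f = 2Ω sin φ = 2 × 7.29×10⁻⁵ × sin 80° = 1.44×10⁻⁴ s⁻¹
Pressure gradient: |∂P/∂n| = 500 Pa / 338000 m = 1.48×10⁻³ Pa/m
Geostrophic speed: V_g = |∂P/∂n|/(fρ) = 1.48×10⁻³/(1.44×10⁻⁴ × 1.21) = 8.51 m/s
Around a low, centrifugal force acts outward with Coriolis, so pressure-gradient force balances both:
(1/ρ)|∂P/∂n| = fV + V²/R  →  V² + fR·V − fR·V_g = 0
With fR = 1.44×10⁻⁴ × 1349×10³ m = 194 m/s:
V = [−fR + √((fR)² + 4 fR V_g)]/2 = [−194 + √(194² + 4×194×8.51)]/2 = 8.17 m/s
Subgeostrophic (V < V_g = 8.51 m/s), as expected around a low.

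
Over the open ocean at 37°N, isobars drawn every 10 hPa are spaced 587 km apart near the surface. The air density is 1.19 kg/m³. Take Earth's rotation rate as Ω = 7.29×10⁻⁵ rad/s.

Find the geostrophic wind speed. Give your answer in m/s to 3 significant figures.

16.3 m/s

Coriolis parameter at 37°N:
f = 2Ω sin φ = 2 × 7.29×10⁻⁵ × sin 37° = 8.77×10⁻⁵ s⁻¹
Pressure gradient: |∂P/∂n| = 1000 Pa / 587000 m = 1.70×10⁻³ Pa/m
Geostrophic balance (pressure-gradient force = Coriolis force):
V_g = (1/(fρ)) |∂P/∂n| = 1.70×10⁻³ / (8.77×10⁻⁵ × 1.19) = 16.3 m/s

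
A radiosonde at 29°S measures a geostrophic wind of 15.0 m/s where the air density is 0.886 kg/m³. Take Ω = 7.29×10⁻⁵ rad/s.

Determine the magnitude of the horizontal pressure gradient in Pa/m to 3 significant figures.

Coriolis parameter at 29°S:
f = 2Ω sin φ = 2 × 7.29×10⁻⁵ × sin 29° = 7.07×10⁻⁵ s⁻¹
Geostrophic balance rearranged: |∂P/∂n| = f ρ V_g
|∂P/∂n| = 7.07×10⁻⁵ × 0.886 × 15.0 = 9.39×10⁻⁴ Pa/m

9.39×10⁻⁴ Pa/m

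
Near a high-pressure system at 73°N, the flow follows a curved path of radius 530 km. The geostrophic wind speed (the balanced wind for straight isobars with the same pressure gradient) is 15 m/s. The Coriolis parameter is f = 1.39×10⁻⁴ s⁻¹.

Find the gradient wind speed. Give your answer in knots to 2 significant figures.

Around a high, pressure-gradient force acts outward with centrifugal, so Coriolis balances both:
fV = (1/ρ)|∂P/∂n| + V²/R  →  V² − fR·V + fR·V_g = 0
With fR = 1.39×10⁻⁴ × 530×10³ m = 73.7 m/s:
V = [fR − √((fR)² − 4 fR V_g)]/2 = [73.7 − √(73.7² − 4×73.7×15)]/2 = 21 m/s
Supergeostrophic (V > V_g = 15 m/s), as expected around a high.
Converting: 21 m/s × 1.944 = 41 knots

41 knots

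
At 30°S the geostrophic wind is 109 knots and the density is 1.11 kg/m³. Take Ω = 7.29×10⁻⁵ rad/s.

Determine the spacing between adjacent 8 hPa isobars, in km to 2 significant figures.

Coriolis parameter at 30°S:
f = 2Ω sin φ = 2 × 7.29×10⁻⁵ × sin 30° = 7.29×10⁻⁵ s⁻¹
Wind speed in SI: 109 knots = 56.1 m/s
Geostrophic balance rearranged: |∂P/∂n| = f ρ V_g
|∂P/∂n| = 7.29×10⁻⁵ × 1.11 × 56.1 = 4.54×10⁻³ Pa/m
Isobar spacing: Δn = ΔP/|∂P/∂n| = 800 Pa / 4.54×10⁻³ Pa/m = 176309 m ≈ 180 km

180 km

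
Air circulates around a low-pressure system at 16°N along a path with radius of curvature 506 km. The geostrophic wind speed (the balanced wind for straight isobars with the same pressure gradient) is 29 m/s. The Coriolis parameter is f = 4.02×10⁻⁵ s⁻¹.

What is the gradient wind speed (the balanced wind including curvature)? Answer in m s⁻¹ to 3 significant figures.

16.2 m s⁻¹

Around a low, centrifugal force acts outward with Coriolis, so pressure-gradient force balances both:
(1/ρ)|∂P/∂n| = fV + V²/R  →  V² + fR·V − fR·V_g = 0
With fR = 4.02×10⁻⁵ × 506×10³ m = 20.3 m/s:
V = [−fR + √((fR)² + 4 fR V_g)]/2 = [−20.3 + √(20.3² + 4×20.3×29)]/2 = 16.2 m/s
Subgeostrophic (V < V_g = 29 m/s), as expected around a low.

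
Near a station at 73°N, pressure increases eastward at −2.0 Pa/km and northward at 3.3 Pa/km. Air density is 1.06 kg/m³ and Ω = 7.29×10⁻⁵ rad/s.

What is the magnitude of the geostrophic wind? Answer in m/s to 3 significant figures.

26.1 m/s

Coriolis parameter at 73°N:
f = 2Ω sin φ = 2 × 7.29×10⁻⁵ × sin 73° = 1.39×10⁻⁴ s⁻¹
Component geostrophic relations (x east, y north):
u_g = −(1/(fρ)) ∂P/∂y,  v_g = (1/(fρ)) ∂P/∂x
u_g = −(3.3×10⁻³)/(1.39×10⁻⁴ × 1.06) = −22.3 m/s;  v_g = (−2.0×10⁻³)/(1.39×10⁻⁴ × 1.06) = −13.5 m/s
|V_g| = √(u_g² + v_g²) = 26.1 m/s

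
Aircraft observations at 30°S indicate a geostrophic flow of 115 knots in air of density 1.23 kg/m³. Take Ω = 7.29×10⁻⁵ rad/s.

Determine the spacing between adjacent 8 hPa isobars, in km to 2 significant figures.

150 km

Coriolis parameter at 30°S:
f = 2Ω sin φ = 2 × 7.29×10⁻⁵ × sin 30° = 7.29×10⁻⁵ s⁻¹
Wind speed in SI: 115 knots = 59.2 m/s
Geostrophic balance rearranged: |∂P/∂n| = f ρ V_g
|∂P/∂n| = 7.29×10⁻⁵ × 1.23 × 59.2 = 5.30×10⁻³ Pa/m
Isobar spacing: Δn = ΔP/|∂P/∂n| = 800 Pa / 5.30×10⁻³ Pa/m = 150807 m ≈ 150 km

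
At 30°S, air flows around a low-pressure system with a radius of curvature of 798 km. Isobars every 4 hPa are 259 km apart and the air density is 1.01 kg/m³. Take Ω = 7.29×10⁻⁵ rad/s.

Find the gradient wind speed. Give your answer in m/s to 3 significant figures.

16.4 m/s

Coriolis parameter at 30°S:
f = 2Ω sin φ = 2 × 7.29×10⁻⁵ × sin 30° = 7.29×10⁻⁵ s⁻¹
Pressure gradient: |∂P/∂n| = 400 Pa / 259000 m = 1.54×10⁻³ Pa/m
Geostrophic speed: V_g = |∂P/∂n|/(fρ) = 1.54×10⁻³/(7.29×10⁻⁵ × 1.01) = 21.0 m/s
Around a low, centrifugal force acts outward with Coriolis, so pressure-gradient force balances both:
(1/ρ)|∂P/∂n| = fV + V²/R  →  V² + fR·V − fR·V_g = 0
With fR = 7.29×10⁻⁵ × 798×10³ m = 58.2 m/s:
V = [−fR + √((fR)² + 4 fR V_g)]/2 = [−58.2 + √(58.2² + 4×58.2×21)]/2 = 16.4 m/s
Subgeostrophic (V < V_g = 21 m/s), as expected around a low.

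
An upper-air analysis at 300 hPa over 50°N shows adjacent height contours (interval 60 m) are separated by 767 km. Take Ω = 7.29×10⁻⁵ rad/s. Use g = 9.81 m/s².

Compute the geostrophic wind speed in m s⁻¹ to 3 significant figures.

6.87 m s⁻¹

Coriolis parameter at 50°N:
f = 2Ω sin φ = 2 × 7.29×10⁻⁵ × sin 50° = 1.12×10⁻⁴ s⁻¹
Height gradient: |∂Z/∂n| = 60 m / 767000 m = 7.82×10⁻⁵
On a pressure surface, geostrophic balance gives V_g = (g/f)|∂Z/∂n|:
V_g = 9.81 × 7.82×10⁻⁵ / 1.12×10⁻⁴ = 6.87 m/s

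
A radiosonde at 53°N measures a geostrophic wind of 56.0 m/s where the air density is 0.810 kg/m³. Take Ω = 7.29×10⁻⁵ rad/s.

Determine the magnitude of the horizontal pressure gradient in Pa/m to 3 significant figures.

5.28×10⁻³ Pa/m

Coriolis parameter at 53°N:
f = 2Ω sin φ = 2 × 7.29×10⁻⁵ × sin 53° = 1.16×10⁻⁴ s⁻¹
Geostrophic balance rearranged: |∂P/∂n| = f ρ V_g
|∂P/∂n| = 1.16×10⁻⁴ × 0.810 × 56.0 = 5.28×10⁻³ Pa/m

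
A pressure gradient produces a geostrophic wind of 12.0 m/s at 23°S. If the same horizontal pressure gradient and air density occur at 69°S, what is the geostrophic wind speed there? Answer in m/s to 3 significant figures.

With the same pressure gradient and density, V_g ∝ 1/f ∝ 1/sin φ.
V₂ = V₁ · sin φ₁ / sin φ₂ = 12.0 × sin 23° / sin 69°
V₂ = 12.0 × 0.3907/0.9336 = 5.02 m/s

5.02 m/s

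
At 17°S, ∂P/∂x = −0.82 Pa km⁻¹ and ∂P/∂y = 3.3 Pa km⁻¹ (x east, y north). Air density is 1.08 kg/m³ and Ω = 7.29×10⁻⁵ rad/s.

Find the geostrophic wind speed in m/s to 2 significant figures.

Coriolis parameter at 17°S:
f = 2Ω sin φ = 2 × 7.29×10⁻⁵ × sin 17° = 4.26×10⁻⁵ s⁻¹
In the Southern Hemisphere f is negative: f = −4.26×10⁻⁵ s⁻¹.
Component geostrophic relations (x east, y north):
u_g = −(1/(fρ)) ∂P/∂y,  v_g = (1/(fρ)) ∂P/∂x
u_g = −(3.3×10⁻³)/(−4.26×10⁻⁵ × 1.08) = 71.7 m/s;  v_g = (−0.82×10⁻³)/(−4.26×10⁻⁵ × 1.08) = 17.8 m/s
|V_g| = √(u_g² + v_g²) = 73.9 m/s

74 m/s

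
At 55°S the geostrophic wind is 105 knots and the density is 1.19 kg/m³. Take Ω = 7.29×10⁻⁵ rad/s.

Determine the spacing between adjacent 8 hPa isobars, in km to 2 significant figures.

Coriolis parameter at 55°S:
f = 2Ω sin φ = 2 × 7.29×10⁻⁵ × sin 55° = 1.19×10⁻⁴ s⁻¹
Wind speed in SI: 105 knots = 54.0 m/s
Geostrophic balance rearranged: |∂P/∂n| = f ρ V_g
|∂P/∂n| = 1.19×10⁻⁴ × 1.19 × 54.0 = 7.68×10⁻³ Pa/m
Isobar spacing: Δn = ΔP/|∂P/∂n| = 800 Pa / 7.68×10⁻³ Pa/m = 104206 m ≈ 100 km

100 km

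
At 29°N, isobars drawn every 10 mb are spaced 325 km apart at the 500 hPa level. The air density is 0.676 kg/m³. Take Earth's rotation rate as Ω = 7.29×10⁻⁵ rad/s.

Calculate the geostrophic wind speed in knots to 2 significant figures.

130 knots

Coriolis parameter at 29°N:
f = 2Ω sin φ = 2 × 7.29×10⁻⁵ × sin 29° = 7.07×10⁻⁵ s⁻¹
Pressure gradient: |∂P/∂n| = 1000 Pa / 325000 m = 3.08×10⁻³ Pa/m
Geostrophic balance (pressure-gradient force = Coriolis force):
V_g = (1/(fρ)) |∂P/∂n| = 3.08×10⁻³ / (7.07×10⁻⁵ × 0.676) = 64.4 m/s
Converting: 64.4 m/s × 1.944 = 130 knots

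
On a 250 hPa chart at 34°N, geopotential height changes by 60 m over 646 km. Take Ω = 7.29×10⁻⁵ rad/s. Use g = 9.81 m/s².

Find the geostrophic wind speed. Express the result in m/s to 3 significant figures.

11.2 m/s

Coriolis parameter at 34°N:
f = 2Ω sin φ = 2 × 7.29×10⁻⁵ × sin 34° = 8.15×10⁻⁵ s⁻¹
Height gradient: |∂Z/∂n| = 60 m / 646000 m = 9.29×10⁻⁵
On a pressure surface, geostrophic balance gives V_g = (g/f)|∂Z/∂n|:
V_g = 9.81 × 9.29×10⁻⁵ / 8.15×10⁻⁵ = 11.2 m/s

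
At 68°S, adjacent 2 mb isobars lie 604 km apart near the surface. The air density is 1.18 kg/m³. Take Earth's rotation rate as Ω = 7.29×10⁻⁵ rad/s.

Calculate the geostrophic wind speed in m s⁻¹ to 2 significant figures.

Coriolis parameter at 68°S:
f = 2Ω sin φ = 2 × 7.29×10⁻⁵ × sin 68° = 1.35×10⁻⁴ s⁻¹
Pressure gradient: |∂P/∂n| = 200 Pa / 604000 m = 3.31×10⁻⁴ Pa/m
Geostrophic balance (pressure-gradient force = Coriolis force):
V_g = (1/(fρ)) |∂P/∂n| = 3.31×10⁻⁴ / (1.35×10⁻⁴ × 1.18) = 2.08 m/s

2.1 m s⁻¹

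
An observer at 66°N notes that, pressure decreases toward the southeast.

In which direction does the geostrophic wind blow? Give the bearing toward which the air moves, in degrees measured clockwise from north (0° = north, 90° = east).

225°

The pressure-gradient force points toward the southeast (bearing 135°).
Geostrophic balance: in the Northern Hemisphere the Coriolis force deflects motion to the right, so the geostrophic wind blows 90° to the right of the pressure-gradient force (low pressure on the left).
Rotating 135° by 90° clockwise gives 225° — the wind blows toward the southwest.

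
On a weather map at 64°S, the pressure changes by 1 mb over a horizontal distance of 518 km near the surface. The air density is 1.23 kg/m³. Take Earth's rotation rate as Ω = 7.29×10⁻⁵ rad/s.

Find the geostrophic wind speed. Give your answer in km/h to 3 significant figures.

Coriolis parameter at 64°S:
f = 2Ω sin φ = 2 × 7.29×10⁻⁵ × sin 64° = 1.31×10⁻⁴ s⁻¹
Pressure gradient: |∂P/∂n| = 100 Pa / 518000 m = 1.93×10⁻⁴ Pa/m
Geostrophic balance (pressure-gradient force = Coriolis force):
V_g = (1/(fρ)) |∂P/∂n| = 1.93×10⁻⁴ / (1.31×10⁻⁴ × 1.23) = 1.20 m/s
Converting: 1.20 m/s × 3.6 = 4.31 km/h

4.31 km/h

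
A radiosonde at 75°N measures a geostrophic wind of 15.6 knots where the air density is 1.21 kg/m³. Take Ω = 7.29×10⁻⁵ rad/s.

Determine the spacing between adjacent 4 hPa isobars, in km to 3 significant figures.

Coriolis parameter at 75°N:
f = 2Ω sin φ = 2 × 7.29×10⁻⁵ × sin 75° = 1.41×10⁻⁴ s⁻¹
Wind speed in SI: 15.6 knots = 8.03 m/s
Geostrophic balance rearranged: |∂P/∂n| = f ρ V_g
|∂P/∂n| = 1.41×10⁻⁴ × 1.21 × 8.03 = 1.37×10⁻³ Pa/m
Isobar spacing: Δn = ΔP/|∂P/∂n| = 400 Pa / 1.37×10⁻³ Pa/m = 292490 m ≈ 292 km

292 km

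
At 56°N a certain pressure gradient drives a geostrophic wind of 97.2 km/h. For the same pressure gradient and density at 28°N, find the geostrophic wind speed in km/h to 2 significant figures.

With the same pressure gradient and density, V_g ∝ 1/f ∝ 1/sin φ.
V₂ = V₁ · sin φ₁ / sin φ₂ = 97.2 × sin 56° / sin 28°
V₂ = 97.2 × 0.8290/0.4695 = 170 km/h

170 km/h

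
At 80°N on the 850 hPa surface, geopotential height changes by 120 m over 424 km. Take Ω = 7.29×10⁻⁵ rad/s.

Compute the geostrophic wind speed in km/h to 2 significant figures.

70 km/h

Coriolis parameter at 80°N:
f = 2Ω sin φ = 2 × 7.29×10⁻⁵ × sin 80° = 1.44×10⁻⁴ s⁻¹
Height gradient: |∂Z/∂n| = 120 m / 424000 m = 2.83×10⁻⁴
On a pressure surface, geostrophic balance gives V_g = (g/f)|∂Z/∂n|:
V_g = 9.81 × 2.83×10⁻⁴ / 1.44×10⁻⁴ = 19.3 m/s
Converting: 19.3 m/s × 3.6 = 70 km/h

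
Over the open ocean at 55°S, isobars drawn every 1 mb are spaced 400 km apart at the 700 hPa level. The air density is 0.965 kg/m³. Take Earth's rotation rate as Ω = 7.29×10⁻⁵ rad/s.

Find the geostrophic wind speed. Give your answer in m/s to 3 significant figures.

Coriolis parameter at 55°S:
f = 2Ω sin φ = 2 × 7.29×10⁻⁵ × sin 55° = 1.19×10⁻⁴ s⁻¹
Pressure gradient: |∂P/∂n| = 100 Pa / 400000 m = 2.50×10⁻⁴ Pa/m
Geostrophic balance (pressure-gradient force = Coriolis force):
V_g = (1/(fρ)) |∂P/∂n| = 2.50×10⁻⁴ / (1.19×10⁻⁴ × 0.965) = 2.17 m/s

2.17 m/s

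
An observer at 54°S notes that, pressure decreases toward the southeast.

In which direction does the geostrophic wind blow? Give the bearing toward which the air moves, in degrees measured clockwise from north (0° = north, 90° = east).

The pressure-gradient force points toward the southeast (bearing 135°).
Geostrophic balance: in the Southern Hemisphere the Coriolis force deflects motion to the left, so the geostrophic wind blows 90° to the left of the pressure-gradient force (low pressure on the right).
Rotating 135° by 90° counterclockwise gives 045° — the wind blows toward the northeast.

045°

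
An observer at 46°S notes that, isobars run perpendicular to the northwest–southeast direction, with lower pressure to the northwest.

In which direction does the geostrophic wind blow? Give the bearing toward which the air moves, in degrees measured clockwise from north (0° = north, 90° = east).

The pressure-gradient force points toward the northwest (bearing 315°).
Geostrophic balance: in the Southern Hemisphere the Coriolis force deflects motion to the left, so the geostrophic wind blows 90° to the left of the pressure-gradient force (low pressure on the right).
Rotating 315° by 90° counterclockwise gives 225° — the wind blows toward the southwest.

225°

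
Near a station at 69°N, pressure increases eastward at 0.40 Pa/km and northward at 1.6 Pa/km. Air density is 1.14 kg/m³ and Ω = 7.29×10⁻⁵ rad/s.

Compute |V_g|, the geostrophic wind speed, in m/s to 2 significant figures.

Coriolis parameter at 69°N:
f = 2Ω sin φ = 2 × 7.29×10⁻⁵ × sin 69° = 1.36×10⁻⁴ s⁻¹
Component geostrophic relations (x east, y north):
u_g = −(1/(fρ)) ∂P/∂y,  v_g = (1/(fρ)) ∂P/∂x
u_g = −(1.6×10⁻³)/(1.36×10⁻⁴ × 1.14) = −10.3 m/s;  v_g = (0.40×10⁻³)/(1.36×10⁻⁴ × 1.14) = 2.58 m/s
|V_g| = √(u_g² + v_g²) = 10.6 m/s

11 m/s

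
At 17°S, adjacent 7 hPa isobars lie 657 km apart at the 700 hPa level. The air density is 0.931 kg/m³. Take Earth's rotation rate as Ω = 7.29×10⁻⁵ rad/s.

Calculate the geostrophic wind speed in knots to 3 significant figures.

Coriolis parameter at 17°S:
f = 2Ω sin φ = 2 × 7.29×10⁻⁵ × sin 17° = 4.26×10⁻⁵ s⁻¹
Pressure gradient: |∂P/∂n| = 700 Pa / 657000 m = 1.07×10⁻³ Pa/m
Geostrophic balance (pressure-gradient force = Coriolis force):
V_g = (1/(fρ)) |∂P/∂n| = 1.07×10⁻³ / (4.26×10⁻⁵ × 0.931) = 26.8 m/s
Converting: 26.8 m/s × 1.944 = 52.2 knots

52.2 knots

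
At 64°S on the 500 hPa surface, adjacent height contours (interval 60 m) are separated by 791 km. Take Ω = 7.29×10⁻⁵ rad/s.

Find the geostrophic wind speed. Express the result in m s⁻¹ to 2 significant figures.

Coriolis parameter at 64°S:
f = 2Ω sin φ = 2 × 7.29×10⁻⁵ × sin 64° = 1.31×10⁻⁴ s⁻¹
Height gradient: |∂Z/∂n| = 60 m / 791000 m = 7.59×10⁻⁵
On a pressure surface, geostrophic balance gives V_g = (g/f)|∂Z/∂n|:
V_g = 9.81 × 7.59×10⁻⁵ / 1.31×10⁻⁴ = 5.68 m/s

5.7 m s⁻¹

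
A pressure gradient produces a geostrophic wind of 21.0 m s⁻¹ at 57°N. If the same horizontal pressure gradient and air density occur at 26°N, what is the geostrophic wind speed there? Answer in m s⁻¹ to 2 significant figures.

40 m s⁻¹

With the same pressure gradient and density, V_g ∝ 1/f ∝ 1/sin φ.
V₂ = V₁ · sin φ₁ / sin φ₂ = 21.0 × sin 57° / sin 26°
V₂ = 21.0 × 0.8387/0.4384 = 40 m s⁻¹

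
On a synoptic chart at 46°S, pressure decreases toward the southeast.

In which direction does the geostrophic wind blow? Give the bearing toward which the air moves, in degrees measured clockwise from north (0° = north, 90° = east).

045°

The pressure-gradient force points toward the southeast (bearing 135°).
Geostrophic balance: in the Southern Hemisphere the Coriolis force deflects motion to the left, so the geostrophic wind blows 90° to the left of the pressure-gradient force (low pressure on the right).
Rotating 135° by 90° counterclockwise gives 045° — the wind blows toward the northeast.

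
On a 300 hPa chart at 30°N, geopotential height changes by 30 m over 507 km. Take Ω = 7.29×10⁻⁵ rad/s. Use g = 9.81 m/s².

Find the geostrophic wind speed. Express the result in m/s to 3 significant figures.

7.96 m/s

Coriolis parameter at 30°N:
f = 2Ω sin φ = 2 × 7.29×10⁻⁵ × sin 30° = 7.29×10⁻⁵ s⁻¹
Height gradient: |∂Z/∂n| = 30 m / 507000 m = 5.92×10⁻⁵
On a pressure surface, geostrophic balance gives V_g = (g/f)|∂Z/∂n|:
V_g = 9.81 × 5.92×10⁻⁵ / 7.29×10⁻⁵ = 7.96 m/s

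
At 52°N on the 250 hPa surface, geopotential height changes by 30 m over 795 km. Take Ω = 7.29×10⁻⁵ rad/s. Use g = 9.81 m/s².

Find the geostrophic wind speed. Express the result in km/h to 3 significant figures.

11.6 km/h

Coriolis parameter at 52°N:
f = 2Ω sin φ = 2 × 7.29×10⁻⁵ × sin 52° = 1.15×10⁻⁴ s⁻¹
Height gradient: |∂Z/∂n| = 30 m / 795000 m = 3.77×10⁻⁵
On a pressure surface, geostrophic balance gives V_g = (g/f)|∂Z/∂n|:
V_g = 9.81 × 3.77×10⁻⁵ / 1.15×10⁻⁴ = 3.22 m/s
Converting: 3.22 m/s × 3.6 = 11.6 km/h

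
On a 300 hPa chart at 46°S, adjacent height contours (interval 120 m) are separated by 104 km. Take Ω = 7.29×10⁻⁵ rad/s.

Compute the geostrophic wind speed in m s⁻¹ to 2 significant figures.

110 m s⁻¹

Coriolis parameter at 46°S:
f = 2Ω sin φ = 2 × 7.29×10⁻⁵ × sin 46° = 1.05×10⁻⁴ s⁻¹
Height gradient: |∂Z/∂n| = 120 m / 104000 m = 1.15×10⁻³
On a pressure surface, geostrophic balance gives V_g = (g/f)|∂Z/∂n|:
V_g = 9.81 × 1.15×10⁻³ / 1.05×10⁻⁴ = 108 m/s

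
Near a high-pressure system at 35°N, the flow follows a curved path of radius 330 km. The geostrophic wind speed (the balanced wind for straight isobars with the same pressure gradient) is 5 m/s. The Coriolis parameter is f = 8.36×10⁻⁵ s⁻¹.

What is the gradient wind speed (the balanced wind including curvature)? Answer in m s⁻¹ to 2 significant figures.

6.6 m s⁻¹

Around a high, pressure-gradient force acts outward with centrifugal, so Coriolis balances both:
fV = (1/ρ)|∂P/∂n| + V²/R  →  V² − fR·V + fR·V_g = 0
With fR = 8.36×10⁻⁵ × 330×10³ m = 27.6 m/s:
V = [fR − √((fR)² − 4 fR V_g)]/2 = [27.6 − √(27.6² − 4×27.6×5)]/2 = 6.56 m/s
Supergeostrophic (V > V_g = 5 m/s), as expected around a high.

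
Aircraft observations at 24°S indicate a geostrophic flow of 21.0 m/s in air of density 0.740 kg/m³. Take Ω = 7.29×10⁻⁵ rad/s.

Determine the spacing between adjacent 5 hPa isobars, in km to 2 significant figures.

540 km

Coriolis parameter at 24°S:
f = 2Ω sin φ = 2 × 7.29×10⁻⁵ × sin 24° = 5.93×10⁻⁵ s⁻¹
Geostrophic balance rearranged: |∂P/∂n| = f ρ V_g
|∂P/∂n| = 5.93×10⁻⁵ × 0.740 × 21.0 = 9.22×10⁻⁴ Pa/m
Isobar spacing: Δn = ΔP/|∂P/∂n| = 500 Pa / 9.22×10⁻⁴ Pa/m = 542560 m ≈ 540 km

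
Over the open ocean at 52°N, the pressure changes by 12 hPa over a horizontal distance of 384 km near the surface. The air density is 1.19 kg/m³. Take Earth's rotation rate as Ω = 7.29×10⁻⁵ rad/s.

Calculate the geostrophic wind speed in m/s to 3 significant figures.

22.9 m/s

Coriolis parameter at 52°N:
f = 2Ω sin φ = 2 × 7.29×10⁻⁵ × sin 52° = 1.15×10⁻⁴ s⁻¹
Pressure gradient: |∂P/∂n| = 1200 Pa / 384000 m = 3.12×10⁻³ Pa/m
Geostrophic balance (pressure-gradient force = Coriolis force):
V_g = (1/(fρ)) |∂P/∂n| = 3.12×10⁻³ / (1.15×10⁻⁴ × 1.19) = 22.9 m/s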